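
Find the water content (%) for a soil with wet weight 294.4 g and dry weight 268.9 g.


Using w = (m_wet - m_dry) / m_dry * 100
m_wet - m_dry = 294.4 - 268.9 = 25.5 g
w = 25.5 / 268.9 * 100
w = 9.48 %


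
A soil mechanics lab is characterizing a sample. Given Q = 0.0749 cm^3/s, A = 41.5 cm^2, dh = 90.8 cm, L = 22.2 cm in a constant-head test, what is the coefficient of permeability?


Compute hydraulic gradient:
i = dh / L = 90.8 / 22.2 = 4.09009
Then apply Darcy's law:
k = Q / (A * i)
k = 0.0749 / (41.5 * 4.09009)
k = 0.0749 / 169.739
k = 0.000441 cm/s


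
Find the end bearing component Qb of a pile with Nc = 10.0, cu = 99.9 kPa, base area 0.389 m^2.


Using Qb = Nc * cu * Ab
Qb = 10.0 * 99.9 * 0.389
Qb = 388.61 kN


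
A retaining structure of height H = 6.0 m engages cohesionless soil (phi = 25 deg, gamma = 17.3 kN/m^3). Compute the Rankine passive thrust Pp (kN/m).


Result: 767.26 kN/m

Derivation:
Compute passive earth pressure coefficient:
Kp = tan^2(45 + phi/2) = tan^2(57.5) = 2.463913
Compute passive force:
Pp = 0.5 * Kp * gamma * H^2
Pp = 0.5 * 2.463913 * 17.3 * 6.0^2
Pp = 767.26 kN/m


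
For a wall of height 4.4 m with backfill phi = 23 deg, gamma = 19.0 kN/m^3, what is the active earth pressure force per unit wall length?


Compute active earth pressure coefficient:
Ka = tan^2(45 - phi/2) = tan^2(33.5) = 0.438092
Compute active force:
Pa = 0.5 * Ka * gamma * H^2
Pa = 0.5 * 0.438092 * 19.0 * 4.4^2
Pa = 80.57 kN/m


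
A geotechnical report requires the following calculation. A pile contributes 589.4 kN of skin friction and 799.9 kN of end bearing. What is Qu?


Using Qu = Qf + Qb
Qu = 589.4 + 799.9
Qu = 1389.3 kN


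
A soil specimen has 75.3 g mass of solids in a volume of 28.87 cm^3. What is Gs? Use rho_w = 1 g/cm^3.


Using Gs = m_s / (V_s * rho_w)
Since rho_w = 1 g/cm^3:
Gs = 75.3 / 28.87
Gs = 2.608


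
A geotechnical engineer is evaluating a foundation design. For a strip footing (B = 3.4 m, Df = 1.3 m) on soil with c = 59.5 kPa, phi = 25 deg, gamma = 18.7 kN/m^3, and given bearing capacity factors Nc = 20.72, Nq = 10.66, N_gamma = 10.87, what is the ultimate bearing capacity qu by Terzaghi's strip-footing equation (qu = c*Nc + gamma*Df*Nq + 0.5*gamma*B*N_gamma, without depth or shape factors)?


Result: 1837.54 kPa

Derivation:
Compute qu = c*Nc + gamma*Df*Nq + 0.5*gamma*B*N_gamma
Term 1: 59.5 * 20.72 = 1232.84
Term 2: 18.7 * 1.3 * 10.66 = 259.1446
Term 3: 0.5 * 18.7 * 3.4 * 10.87 = 345.5573
qu = 1232.84 + 259.1446 + 345.5573
qu = 1837.54 kPa


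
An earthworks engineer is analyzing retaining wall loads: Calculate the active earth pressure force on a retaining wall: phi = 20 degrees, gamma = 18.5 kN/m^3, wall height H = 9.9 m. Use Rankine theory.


Compute active earth pressure coefficient:
Ka = tan^2(45 - phi/2) = tan^2(35.0) = 0.490291
Compute active force:
Pa = 0.5 * Ka * gamma * H^2
Pa = 0.5 * 0.490291 * 18.5 * 9.9^2
Pa = 444.49 kN/m


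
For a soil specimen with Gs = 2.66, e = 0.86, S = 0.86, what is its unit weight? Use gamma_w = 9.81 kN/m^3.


Result: 17.93 kN/m^3

Derivation:
Using gamma = gamma_w * (Gs + S*e) / (1 + e)
Numerator: Gs + S*e = 2.66 + 0.86*0.86 = 3.3996
Denominator: 1 + e = 1 + 0.86 = 1.86
gamma = 9.81 * 3.3996 / 1.86
gamma = 17.93 kN/m^3


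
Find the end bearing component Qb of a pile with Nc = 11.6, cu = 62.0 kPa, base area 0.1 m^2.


Result: 71.92 kN

Derivation:
Using Qb = Nc * cu * Ab
Qb = 11.6 * 62.0 * 0.1
Qb = 71.92 kN


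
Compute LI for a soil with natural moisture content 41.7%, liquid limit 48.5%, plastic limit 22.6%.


First compute the plasticity index:
PI = LL - PL = 48.5 - 22.6 = 25.9
Then compute the liquidity index:
LI = (w - PL) / PI
LI = (41.7 - 22.6) / 25.9
LI = 0.737


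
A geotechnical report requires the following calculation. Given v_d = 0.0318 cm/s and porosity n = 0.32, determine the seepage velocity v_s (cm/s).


Using v_s = v_d / n
v_s = 0.0318 / 0.32
v_s = 0.09938 cm/s


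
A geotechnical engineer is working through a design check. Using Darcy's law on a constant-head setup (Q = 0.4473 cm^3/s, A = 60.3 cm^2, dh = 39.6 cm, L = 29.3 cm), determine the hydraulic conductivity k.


Compute hydraulic gradient:
i = dh / L = 39.6 / 29.3 = 1.35154
Then apply Darcy's law:
k = Q / (A * i)
k = 0.4473 / (60.3 * 1.35154)
k = 0.4473 / 81.4976
k = 0.005489 cm/s


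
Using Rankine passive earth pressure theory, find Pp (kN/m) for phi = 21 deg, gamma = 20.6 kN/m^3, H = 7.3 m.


Compute passive earth pressure coefficient:
Kp = tan^2(45 + phi/2) = tan^2(55.5) = 2.117051
Compute passive force:
Pp = 0.5 * Kp * gamma * H^2
Pp = 0.5 * 2.117051 * 20.6 * 7.3^2
Pp = 1162.02 kN/m


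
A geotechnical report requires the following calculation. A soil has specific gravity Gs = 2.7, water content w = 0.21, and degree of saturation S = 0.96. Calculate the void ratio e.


Result: 0.5906

Derivation:
Using the relation e = Gs * w / S
e = 2.7 * 0.21 / 0.96
e = 0.5906


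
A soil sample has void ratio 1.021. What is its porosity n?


Using the relation n = e / (1 + e)
n = 1.021 / (1 + 1.021)
n = 1.021 / 2.021
n = 0.5052


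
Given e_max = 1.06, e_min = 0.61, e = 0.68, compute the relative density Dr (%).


Using Dr = (e_max - e) / (e_max - e_min) * 100
e_max - e = 1.06 - 0.68 = 0.38
e_max - e_min = 1.06 - 0.61 = 0.45
Dr = 0.38 / 0.45 * 100
Dr = 84.44 %


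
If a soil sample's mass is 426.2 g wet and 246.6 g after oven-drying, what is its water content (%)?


Result: 72.83 %

Derivation:
Using w = (m_wet - m_dry) / m_dry * 100
m_wet - m_dry = 426.2 - 246.6 = 179.6 g
w = 179.6 / 246.6 * 100
w = 72.83 %


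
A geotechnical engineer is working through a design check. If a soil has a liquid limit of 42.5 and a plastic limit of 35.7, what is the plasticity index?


Using PI = LL - PL
PI = 42.5 - 35.7
PI = 6.8


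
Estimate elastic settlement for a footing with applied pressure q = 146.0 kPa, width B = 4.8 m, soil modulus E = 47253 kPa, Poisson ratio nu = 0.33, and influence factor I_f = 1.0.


Using Se = q * B * (1 - nu^2) * I_f / E
1 - nu^2 = 1 - 0.33^2 = 0.8911
Se = 146.0 * 4.8 * 0.8911 * 1.0 / 47253
Se = 0.013216 m
Convert to mm: Se = 0.013216 * 1000 = 13.216 mm


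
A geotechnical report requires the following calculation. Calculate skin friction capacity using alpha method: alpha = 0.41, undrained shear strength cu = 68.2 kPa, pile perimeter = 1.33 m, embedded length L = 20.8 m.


Using Qs = alpha * cu * perimeter * L
Qs = 0.41 * 68.2 * 1.33 * 20.8
Qs = 773.54 kN


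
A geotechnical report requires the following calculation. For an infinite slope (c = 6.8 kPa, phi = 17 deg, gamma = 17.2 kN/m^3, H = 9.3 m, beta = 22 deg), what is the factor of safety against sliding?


Using Fs = c / (gamma*H*sin(beta)*cos(beta)) + tan(phi)/tan(beta)
Cohesion contribution = 6.8 / (17.2*9.3*sin(22)*cos(22))
Cohesion contribution = 0.122393
Friction contribution = tan(17)/tan(22) = 0.75671
Fs = 0.122393 + 0.75671
Fs = 0.879


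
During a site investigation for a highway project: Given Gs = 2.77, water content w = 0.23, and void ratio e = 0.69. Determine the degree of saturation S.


Result: 0.9233

Derivation:
Using S = Gs * w / e
S = 2.77 * 0.23 / 0.69
S = 0.9233


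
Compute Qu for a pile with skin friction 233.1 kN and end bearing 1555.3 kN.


Using Qu = Qf + Qb
Qu = 233.1 + 1555.3
Qu = 1788.4 kN


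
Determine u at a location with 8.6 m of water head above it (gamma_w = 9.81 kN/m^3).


Using u = gamma_w * h_w
u = 9.81 * 8.6
u = 84.37 kPa


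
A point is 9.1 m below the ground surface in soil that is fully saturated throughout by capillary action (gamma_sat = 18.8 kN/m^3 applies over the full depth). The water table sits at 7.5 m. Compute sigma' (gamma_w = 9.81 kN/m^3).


Total stress = gamma_sat * depth
sigma = 18.8 * 9.1 = 171.08 kPa
Pore water pressure u = gamma_w * (depth - d_wt)
u = 9.81 * (9.1 - 7.5) = 15.696 kPa
Effective stress = sigma - u
sigma' = 171.08 - 15.696 = 155.38 kPa


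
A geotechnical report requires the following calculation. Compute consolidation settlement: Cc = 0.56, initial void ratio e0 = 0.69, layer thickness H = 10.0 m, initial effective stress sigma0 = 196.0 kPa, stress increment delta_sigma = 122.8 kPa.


Using Sc = Cc * H / (1 + e0) * log10((sigma0 + delta_sigma) / sigma0)
Stress ratio = (196.0 + 122.8) / 196.0 = 1.62653
log10(1.62653) = 0.211262
Cc * H / (1 + e0) = 0.56 * 10.0 / (1 + 0.69) = 3.31361
Sc = 3.31361 * 0.211262
Sc = 0.7 m


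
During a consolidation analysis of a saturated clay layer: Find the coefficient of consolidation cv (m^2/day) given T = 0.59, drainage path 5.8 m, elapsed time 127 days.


Using cv = T * H_dr^2 / t
H_dr^2 = 5.8^2 = 33.64
cv = 0.59 * 33.64 / 127
cv = 0.15628 m^2/day


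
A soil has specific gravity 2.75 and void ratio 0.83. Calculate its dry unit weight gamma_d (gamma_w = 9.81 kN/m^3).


Result: 14.742 kN/m^3

Derivation:
Using gamma_d = Gs * gamma_w / (1 + e)
gamma_d = 2.75 * 9.81 / (1 + 0.83)
gamma_d = 2.75 * 9.81 / 1.83
gamma_d = 14.742 kN/m^3


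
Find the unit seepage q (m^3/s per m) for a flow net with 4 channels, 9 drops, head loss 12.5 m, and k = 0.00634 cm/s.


Convert k to m/s for unit consistency with H:
k = 0.00634 cm/s = 0.00634 / 100 m/s = 6.34e-05 m/s
Using q = k * H * Nf / Nd
Nf / Nd = 4 / 9 = 0.4444
q = 6.34e-05 * 12.5 * 0.4444
q = 0.0003522 m^3/s per m


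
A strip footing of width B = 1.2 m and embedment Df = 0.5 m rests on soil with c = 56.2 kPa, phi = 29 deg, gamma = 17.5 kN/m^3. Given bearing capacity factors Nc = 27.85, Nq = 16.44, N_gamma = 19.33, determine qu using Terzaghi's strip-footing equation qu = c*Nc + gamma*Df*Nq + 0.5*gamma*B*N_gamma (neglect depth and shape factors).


Compute qu = c*Nc + gamma*Df*Nq + 0.5*gamma*B*N_gamma
Term 1: 56.2 * 27.85 = 1565.17
Term 2: 17.5 * 0.5 * 16.44 = 143.85
Term 3: 0.5 * 17.5 * 1.2 * 19.33 = 202.965
qu = 1565.17 + 143.85 + 202.965
qu = 1911.99 kPa


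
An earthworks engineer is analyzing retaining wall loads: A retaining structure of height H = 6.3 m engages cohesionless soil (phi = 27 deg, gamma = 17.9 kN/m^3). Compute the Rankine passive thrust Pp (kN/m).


Compute passive earth pressure coefficient:
Kp = tan^2(45 + phi/2) = tan^2(58.5) = 2.66294
Compute passive force:
Pp = 0.5 * Kp * gamma * H^2
Pp = 0.5 * 2.66294 * 17.9 * 6.3^2
Pp = 945.94 kN/m


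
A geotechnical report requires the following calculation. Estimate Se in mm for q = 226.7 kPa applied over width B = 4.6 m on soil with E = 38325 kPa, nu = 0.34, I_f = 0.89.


Using Se = q * B * (1 - nu^2) * I_f / E
1 - nu^2 = 1 - 0.34^2 = 0.8844
Se = 226.7 * 4.6 * 0.8844 * 0.89 / 38325
Se = 0.021417 m
Convert to mm: Se = 0.021417 * 1000 = 21.417 mm


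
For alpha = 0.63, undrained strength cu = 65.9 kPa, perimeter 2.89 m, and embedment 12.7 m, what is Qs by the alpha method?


Result: 1523.8 kN

Derivation:
Using Qs = alpha * cu * perimeter * L
Qs = 0.63 * 65.9 * 2.89 * 12.7
Qs = 1523.8 kN


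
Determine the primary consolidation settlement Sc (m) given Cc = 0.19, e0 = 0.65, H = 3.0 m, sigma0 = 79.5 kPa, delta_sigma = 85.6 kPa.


Using Sc = Cc * H / (1 + e0) * log10((sigma0 + delta_sigma) / sigma0)
Stress ratio = (79.5 + 85.6) / 79.5 = 2.07673
log10(2.07673) = 0.31738
Cc * H / (1 + e0) = 0.19 * 3.0 / (1 + 0.65) = 0.345455
Sc = 0.345455 * 0.31738
Sc = 0.1096 m


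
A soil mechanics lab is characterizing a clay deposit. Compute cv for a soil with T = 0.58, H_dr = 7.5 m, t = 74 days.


Using cv = T * H_dr^2 / t
H_dr^2 = 7.5^2 = 56.25
cv = 0.58 * 56.25 / 74
cv = 0.44088 m^2/day


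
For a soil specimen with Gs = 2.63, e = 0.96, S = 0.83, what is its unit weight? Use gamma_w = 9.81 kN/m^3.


Using gamma = gamma_w * (Gs + S*e) / (1 + e)
Numerator: Gs + S*e = 2.63 + 0.83*0.96 = 3.4268
Denominator: 1 + e = 1 + 0.96 = 1.96
gamma = 9.81 * 3.4268 / 1.96
gamma = 17.151 kN/m^3


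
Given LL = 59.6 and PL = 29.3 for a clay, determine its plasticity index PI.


Using PI = LL - PL
PI = 59.6 - 29.3
PI = 30.3


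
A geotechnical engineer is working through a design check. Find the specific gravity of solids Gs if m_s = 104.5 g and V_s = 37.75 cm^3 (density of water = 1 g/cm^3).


Result: 2.768

Derivation:
Using Gs = m_s / (V_s * rho_w)
Since rho_w = 1 g/cm^3:
Gs = 104.5 / 37.75
Gs = 2.768


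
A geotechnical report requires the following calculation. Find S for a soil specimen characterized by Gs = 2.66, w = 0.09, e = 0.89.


Result: 0.269

Derivation:
Using S = Gs * w / e
S = 2.66 * 0.09 / 0.89
S = 0.269


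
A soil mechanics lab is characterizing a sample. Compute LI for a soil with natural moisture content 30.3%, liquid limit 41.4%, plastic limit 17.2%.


Result: 0.541

Derivation:
First compute the plasticity index:
PI = LL - PL = 41.4 - 17.2 = 24.2
Then compute the liquidity index:
LI = (w - PL) / PI
LI = (30.3 - 17.2) / 24.2
LI = 0.541


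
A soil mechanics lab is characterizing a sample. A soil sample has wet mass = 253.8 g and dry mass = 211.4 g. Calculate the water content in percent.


Using w = (m_wet - m_dry) / m_dry * 100
m_wet - m_dry = 253.8 - 211.4 = 42.4 g
w = 42.4 / 211.4 * 100
w = 20.06 %


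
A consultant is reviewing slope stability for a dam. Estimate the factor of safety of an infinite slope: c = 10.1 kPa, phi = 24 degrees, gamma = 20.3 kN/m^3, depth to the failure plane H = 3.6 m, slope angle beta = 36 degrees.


Result: 0.903

Derivation:
Using Fs = c / (gamma*H*sin(beta)*cos(beta)) + tan(phi)/tan(beta)
Cohesion contribution = 10.1 / (20.3*3.6*sin(36)*cos(36))
Cohesion contribution = 0.290634
Friction contribution = tan(24)/tan(36) = 0.612805
Fs = 0.290634 + 0.612805
Fs = 0.903


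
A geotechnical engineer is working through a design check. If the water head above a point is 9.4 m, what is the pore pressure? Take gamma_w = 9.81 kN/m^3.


Result: 92.21 kPa

Derivation:
Using u = gamma_w * h_w
u = 9.81 * 9.4
u = 92.21 kPa


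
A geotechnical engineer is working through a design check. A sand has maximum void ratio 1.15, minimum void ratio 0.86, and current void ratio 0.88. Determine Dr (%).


Using Dr = (e_max - e) / (e_max - e_min) * 100
e_max - e = 1.15 - 0.88 = 0.27
e_max - e_min = 1.15 - 0.86 = 0.29
Dr = 0.27 / 0.29 * 100
Dr = 93.1 %


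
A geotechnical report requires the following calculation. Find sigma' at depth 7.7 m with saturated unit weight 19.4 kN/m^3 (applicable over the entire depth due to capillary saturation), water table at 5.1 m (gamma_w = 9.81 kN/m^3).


Total stress = gamma_sat * depth
sigma = 19.4 * 7.7 = 149.38 kPa
Pore water pressure u = gamma_w * (depth - d_wt)
u = 9.81 * (7.7 - 5.1) = 25.506 kPa
Effective stress = sigma - u
sigma' = 149.38 - 25.506 = 123.87 kPa


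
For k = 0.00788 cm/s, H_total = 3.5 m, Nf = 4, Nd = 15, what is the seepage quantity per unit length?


Convert k to m/s for unit consistency with H:
k = 0.00788 cm/s = 0.00788 / 100 m/s = 7.88e-05 m/s
Using q = k * H * Nf / Nd
Nf / Nd = 4 / 15 = 0.2667
q = 7.88e-05 * 3.5 * 0.2667
q = 7.355e-05 m^3/s per m


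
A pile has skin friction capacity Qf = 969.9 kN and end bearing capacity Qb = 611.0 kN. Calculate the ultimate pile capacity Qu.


Using Qu = Qf + Qb
Qu = 969.9 + 611.0
Qu = 1580.9 kN


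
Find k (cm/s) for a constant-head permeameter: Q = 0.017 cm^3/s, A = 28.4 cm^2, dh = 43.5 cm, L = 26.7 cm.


Compute hydraulic gradient:
i = dh / L = 43.5 / 26.7 = 1.62921
Then apply Darcy's law:
k = Q / (A * i)
k = 0.017 / (28.4 * 1.62921)
k = 0.017 / 46.2697
k = 0.000367 cm/s


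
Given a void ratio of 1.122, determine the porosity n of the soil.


Result: 0.5287

Derivation:
Using the relation n = e / (1 + e)
n = 1.122 / (1 + 1.122)
n = 1.122 / 2.122
n = 0.5287


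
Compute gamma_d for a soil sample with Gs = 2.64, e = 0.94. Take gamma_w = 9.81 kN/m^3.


Result: 13.35 kN/m^3

Derivation:
Using gamma_d = Gs * gamma_w / (1 + e)
gamma_d = 2.64 * 9.81 / (1 + 0.94)
gamma_d = 2.64 * 9.81 / 1.94
gamma_d = 13.35 kN/m^3


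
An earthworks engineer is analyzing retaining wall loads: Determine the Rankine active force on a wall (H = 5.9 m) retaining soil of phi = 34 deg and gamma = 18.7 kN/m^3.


Compute active earth pressure coefficient:
Ka = tan^2(45 - phi/2) = tan^2(28.0) = 0.282715
Compute active force:
Pa = 0.5 * Ka * gamma * H^2
Pa = 0.5 * 0.282715 * 18.7 * 5.9^2
Pa = 92.02 kN/m


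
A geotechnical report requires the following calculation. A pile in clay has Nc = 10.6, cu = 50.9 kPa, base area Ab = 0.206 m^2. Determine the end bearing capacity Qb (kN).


Using Qb = Nc * cu * Ab
Qb = 10.6 * 50.9 * 0.206
Qb = 111.15 kN


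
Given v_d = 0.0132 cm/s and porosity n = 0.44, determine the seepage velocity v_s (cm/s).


Result: 0.03 cm/s

Derivation:
Using v_s = v_d / n
v_s = 0.0132 / 0.44
v_s = 0.03 cm/s


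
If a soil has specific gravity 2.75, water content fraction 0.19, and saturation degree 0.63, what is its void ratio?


Result: 0.8294

Derivation:
Using the relation e = Gs * w / S
e = 2.75 * 0.19 / 0.63
e = 0.8294


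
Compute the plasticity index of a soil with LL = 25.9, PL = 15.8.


Using PI = LL - PL
PI = 25.9 - 15.8
PI = 10.1


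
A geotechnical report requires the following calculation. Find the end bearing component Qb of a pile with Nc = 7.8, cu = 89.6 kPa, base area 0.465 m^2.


Result: 324.98 kN

Derivation:
Using Qb = Nc * cu * Ab
Qb = 7.8 * 89.6 * 0.465
Qb = 324.98 kN


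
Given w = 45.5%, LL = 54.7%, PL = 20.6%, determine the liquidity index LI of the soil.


First compute the plasticity index:
PI = LL - PL = 54.7 - 20.6 = 34.1
Then compute the liquidity index:
LI = (w - PL) / PI
LI = (45.5 - 20.6) / 34.1
LI = 0.73


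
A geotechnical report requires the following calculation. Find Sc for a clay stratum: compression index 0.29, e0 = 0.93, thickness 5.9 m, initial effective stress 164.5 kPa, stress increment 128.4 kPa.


Result: 0.2221 m

Derivation:
Using Sc = Cc * H / (1 + e0) * log10((sigma0 + delta_sigma) / sigma0)
Stress ratio = (164.5 + 128.4) / 164.5 = 1.78055
log10(1.78055) = 0.250553
Cc * H / (1 + e0) = 0.29 * 5.9 / (1 + 0.93) = 0.886528
Sc = 0.886528 * 0.250553
Sc = 0.2221 m


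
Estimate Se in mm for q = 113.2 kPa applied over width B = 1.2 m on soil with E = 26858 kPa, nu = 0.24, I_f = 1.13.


Using Se = q * B * (1 - nu^2) * I_f / E
1 - nu^2 = 1 - 0.24^2 = 0.9424
Se = 113.2 * 1.2 * 0.9424 * 1.13 / 26858
Se = 0.005386 m
Convert to mm: Se = 0.005386 * 1000 = 5.386 mm


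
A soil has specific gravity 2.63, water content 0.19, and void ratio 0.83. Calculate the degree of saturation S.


Using S = Gs * w / e
S = 2.63 * 0.19 / 0.83
S = 0.602


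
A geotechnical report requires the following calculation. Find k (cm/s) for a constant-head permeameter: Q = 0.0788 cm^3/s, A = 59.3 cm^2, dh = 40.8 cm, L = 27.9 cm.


Compute hydraulic gradient:
i = dh / L = 40.8 / 27.9 = 1.46237
Then apply Darcy's law:
k = Q / (A * i)
k = 0.0788 / (59.3 * 1.46237)
k = 0.0788 / 86.7183
k = 0.000909 cm/s


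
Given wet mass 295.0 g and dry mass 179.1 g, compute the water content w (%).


Using w = (m_wet - m_dry) / m_dry * 100
m_wet - m_dry = 295.0 - 179.1 = 115.9 g
w = 115.9 / 179.1 * 100
w = 64.71 %


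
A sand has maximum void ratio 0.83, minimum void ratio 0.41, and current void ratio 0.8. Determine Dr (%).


Using Dr = (e_max - e) / (e_max - e_min) * 100
e_max - e = 0.83 - 0.8 = 0.03
e_max - e_min = 0.83 - 0.41 = 0.42
Dr = 0.03 / 0.42 * 100
Dr = 7.14 %


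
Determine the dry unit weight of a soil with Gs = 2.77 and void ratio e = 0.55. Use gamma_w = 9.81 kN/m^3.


Using gamma_d = Gs * gamma_w / (1 + e)
gamma_d = 2.77 * 9.81 / (1 + 0.55)
gamma_d = 2.77 * 9.81 / 1.55
gamma_d = 17.531 kN/m^3


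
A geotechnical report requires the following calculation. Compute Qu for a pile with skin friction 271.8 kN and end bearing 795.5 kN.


Using Qu = Qf + Qb
Qu = 271.8 + 795.5
Qu = 1067.3 kN


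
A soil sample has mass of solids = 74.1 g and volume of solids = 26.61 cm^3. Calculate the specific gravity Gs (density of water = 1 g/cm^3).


Using Gs = m_s / (V_s * rho_w)
Since rho_w = 1 g/cm^3:
Gs = 74.1 / 26.61
Gs = 2.785


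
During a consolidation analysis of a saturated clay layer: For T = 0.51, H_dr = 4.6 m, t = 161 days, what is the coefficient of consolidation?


Result: 0.06703 m^2/day

Derivation:
Using cv = T * H_dr^2 / t
H_dr^2 = 4.6^2 = 21.16
cv = 0.51 * 21.16 / 161
cv = 0.06703 m^2/day


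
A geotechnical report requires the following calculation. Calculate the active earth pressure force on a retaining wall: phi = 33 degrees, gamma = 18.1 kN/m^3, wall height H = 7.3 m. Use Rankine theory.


Compute active earth pressure coefficient:
Ka = tan^2(45 - phi/2) = tan^2(28.5) = 0.294801
Compute active force:
Pa = 0.5 * Ka * gamma * H^2
Pa = 0.5 * 0.294801 * 18.1 * 7.3^2
Pa = 142.17 kN/m


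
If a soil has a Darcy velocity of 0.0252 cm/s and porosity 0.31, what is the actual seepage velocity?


Using v_s = v_d / n
v_s = 0.0252 / 0.31
v_s = 0.08129 cm/s


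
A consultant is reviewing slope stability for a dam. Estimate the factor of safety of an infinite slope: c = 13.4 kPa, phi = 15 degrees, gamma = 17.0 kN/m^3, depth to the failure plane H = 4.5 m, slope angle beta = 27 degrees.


Using Fs = c / (gamma*H*sin(beta)*cos(beta)) + tan(phi)/tan(beta)
Cohesion contribution = 13.4 / (17.0*4.5*sin(27)*cos(27))
Cohesion contribution = 0.433028
Friction contribution = tan(15)/tan(27) = 0.52588
Fs = 0.433028 + 0.52588
Fs = 0.959


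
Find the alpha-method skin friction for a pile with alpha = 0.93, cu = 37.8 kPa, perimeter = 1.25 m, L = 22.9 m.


Using Qs = alpha * cu * perimeter * L
Qs = 0.93 * 37.8 * 1.25 * 22.9
Qs = 1006.28 kN


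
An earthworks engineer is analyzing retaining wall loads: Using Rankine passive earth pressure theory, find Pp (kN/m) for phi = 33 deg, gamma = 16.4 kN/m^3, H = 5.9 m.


Result: 968.25 kN/m

Derivation:
Compute passive earth pressure coefficient:
Kp = tan^2(45 + phi/2) = tan^2(61.5) = 3.39212
Compute passive force:
Pp = 0.5 * Kp * gamma * H^2
Pp = 0.5 * 3.39212 * 16.4 * 5.9^2
Pp = 968.25 kN/m


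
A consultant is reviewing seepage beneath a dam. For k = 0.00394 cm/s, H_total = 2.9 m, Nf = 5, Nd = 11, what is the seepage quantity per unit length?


Result: 5.194e-05 m^3/s per m

Derivation:
Convert k to m/s for unit consistency with H:
k = 0.00394 cm/s = 0.00394 / 100 m/s = 3.94e-05 m/s
Using q = k * H * Nf / Nd
Nf / Nd = 5 / 11 = 0.4545
q = 3.94e-05 * 2.9 * 0.4545
q = 5.194e-05 m^3/s per m


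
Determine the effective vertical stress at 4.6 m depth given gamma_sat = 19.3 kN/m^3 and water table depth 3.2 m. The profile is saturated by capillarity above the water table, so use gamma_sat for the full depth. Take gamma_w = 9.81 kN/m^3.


Result: 75.05 kPa

Derivation:
Total stress = gamma_sat * depth
sigma = 19.3 * 4.6 = 88.78 kPa
Pore water pressure u = gamma_w * (depth - d_wt)
u = 9.81 * (4.6 - 3.2) = 13.734 kPa
Effective stress = sigma - u
sigma' = 88.78 - 13.734 = 75.05 kPa


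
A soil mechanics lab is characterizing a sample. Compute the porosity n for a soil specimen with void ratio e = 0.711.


Result: 0.4155

Derivation:
Using the relation n = e / (1 + e)
n = 0.711 / (1 + 0.711)
n = 0.711 / 1.711
n = 0.4155


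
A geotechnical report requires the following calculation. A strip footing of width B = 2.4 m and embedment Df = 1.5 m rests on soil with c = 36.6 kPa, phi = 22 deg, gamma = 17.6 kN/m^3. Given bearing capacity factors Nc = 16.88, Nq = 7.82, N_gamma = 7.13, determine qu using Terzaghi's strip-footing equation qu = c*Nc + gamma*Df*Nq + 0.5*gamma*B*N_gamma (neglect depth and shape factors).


Result: 974.84 kPa

Derivation:
Compute qu = c*Nc + gamma*Df*Nq + 0.5*gamma*B*N_gamma
Term 1: 36.6 * 16.88 = 617.808
Term 2: 17.6 * 1.5 * 7.82 = 206.448
Term 3: 0.5 * 17.6 * 2.4 * 7.13 = 150.5856
qu = 617.808 + 206.448 + 150.5856
qu = 974.84 kPa


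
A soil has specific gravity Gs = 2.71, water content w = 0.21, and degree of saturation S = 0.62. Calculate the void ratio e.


Result: 0.9179

Derivation:
Using the relation e = Gs * w / S
e = 2.71 * 0.21 / 0.62
e = 0.9179


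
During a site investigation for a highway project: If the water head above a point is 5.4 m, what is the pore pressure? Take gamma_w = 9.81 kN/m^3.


Result: 52.97 kPa

Derivation:
Using u = gamma_w * h_w
u = 9.81 * 5.4
u = 52.97 kPa


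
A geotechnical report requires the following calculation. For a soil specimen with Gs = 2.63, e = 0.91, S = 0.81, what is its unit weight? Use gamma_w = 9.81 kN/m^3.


Result: 17.294 kN/m^3

Derivation:
Using gamma = gamma_w * (Gs + S*e) / (1 + e)
Numerator: Gs + S*e = 2.63 + 0.81*0.91 = 3.3671
Denominator: 1 + e = 1 + 0.91 = 1.91
gamma = 9.81 * 3.3671 / 1.91
gamma = 17.294 kN/m^3


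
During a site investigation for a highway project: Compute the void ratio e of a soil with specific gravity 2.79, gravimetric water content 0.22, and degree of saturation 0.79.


Result: 0.777

Derivation:
Using the relation e = Gs * w / S
e = 2.79 * 0.22 / 0.79
e = 0.777


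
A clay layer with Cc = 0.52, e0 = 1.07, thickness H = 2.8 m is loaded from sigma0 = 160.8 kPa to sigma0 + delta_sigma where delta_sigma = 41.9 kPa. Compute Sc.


Using Sc = Cc * H / (1 + e0) * log10((sigma0 + delta_sigma) / sigma0)
Stress ratio = (160.8 + 41.9) / 160.8 = 1.26057
log10(1.26057) = 0.100568
Cc * H / (1 + e0) = 0.52 * 2.8 / (1 + 1.07) = 0.703382
Sc = 0.703382 * 0.100568
Sc = 0.0707 m


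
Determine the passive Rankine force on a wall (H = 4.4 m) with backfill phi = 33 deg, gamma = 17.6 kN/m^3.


Compute passive earth pressure coefficient:
Kp = tan^2(45 + phi/2) = tan^2(61.5) = 3.39212
Compute passive force:
Pp = 0.5 * Kp * gamma * H^2
Pp = 0.5 * 3.39212 * 17.6 * 4.4^2
Pp = 577.91 kN/m


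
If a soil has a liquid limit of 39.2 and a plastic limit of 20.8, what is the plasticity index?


Using PI = LL - PL
PI = 39.2 - 20.8
PI = 18.4


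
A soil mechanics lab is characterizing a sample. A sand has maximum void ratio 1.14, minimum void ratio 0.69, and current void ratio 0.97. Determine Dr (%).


Using Dr = (e_max - e) / (e_max - e_min) * 100
e_max - e = 1.14 - 0.97 = 0.17
e_max - e_min = 1.14 - 0.69 = 0.45
Dr = 0.17 / 0.45 * 100
Dr = 37.78 %


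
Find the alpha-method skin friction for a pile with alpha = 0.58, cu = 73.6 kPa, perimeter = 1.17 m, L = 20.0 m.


Using Qs = alpha * cu * perimeter * L
Qs = 0.58 * 73.6 * 1.17 * 20.0
Qs = 998.9 kN


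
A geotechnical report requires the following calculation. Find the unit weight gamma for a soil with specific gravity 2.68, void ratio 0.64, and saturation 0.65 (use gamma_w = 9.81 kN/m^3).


Result: 18.519 kN/m^3

Derivation:
Using gamma = gamma_w * (Gs + S*e) / (1 + e)
Numerator: Gs + S*e = 2.68 + 0.65*0.64 = 3.096
Denominator: 1 + e = 1 + 0.64 = 1.64
gamma = 9.81 * 3.096 / 1.64
gamma = 18.519 kN/m^3


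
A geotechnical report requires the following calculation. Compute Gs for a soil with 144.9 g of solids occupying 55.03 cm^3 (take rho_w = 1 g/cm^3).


Using Gs = m_s / (V_s * rho_w)
Since rho_w = 1 g/cm^3:
Gs = 144.9 / 55.03
Gs = 2.633


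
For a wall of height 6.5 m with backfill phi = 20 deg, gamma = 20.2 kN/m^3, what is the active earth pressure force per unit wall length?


Result: 209.22 kN/m

Derivation:
Compute active earth pressure coefficient:
Ka = tan^2(45 - phi/2) = tan^2(35.0) = 0.490291
Compute active force:
Pa = 0.5 * Ka * gamma * H^2
Pa = 0.5 * 0.490291 * 20.2 * 6.5^2
Pa = 209.22 kN/m


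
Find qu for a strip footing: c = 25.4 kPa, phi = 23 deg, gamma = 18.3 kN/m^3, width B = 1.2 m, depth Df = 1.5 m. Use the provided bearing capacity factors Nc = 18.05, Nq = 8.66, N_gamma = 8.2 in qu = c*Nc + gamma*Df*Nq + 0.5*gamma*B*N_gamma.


Compute qu = c*Nc + gamma*Df*Nq + 0.5*gamma*B*N_gamma
Term 1: 25.4 * 18.05 = 458.47
Term 2: 18.3 * 1.5 * 8.66 = 237.717
Term 3: 0.5 * 18.3 * 1.2 * 8.2 = 90.036
qu = 458.47 + 237.717 + 90.036
qu = 786.22 kPa


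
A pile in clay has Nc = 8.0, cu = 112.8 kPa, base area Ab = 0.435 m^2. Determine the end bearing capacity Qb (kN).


Result: 392.54 kN

Derivation:
Using Qb = Nc * cu * Ab
Qb = 8.0 * 112.8 * 0.435
Qb = 392.54 kN


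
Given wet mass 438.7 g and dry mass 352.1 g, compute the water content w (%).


Result: 24.6 %

Derivation:
Using w = (m_wet - m_dry) / m_dry * 100
m_wet - m_dry = 438.7 - 352.1 = 86.6 g
w = 86.6 / 352.1 * 100
w = 24.6 %


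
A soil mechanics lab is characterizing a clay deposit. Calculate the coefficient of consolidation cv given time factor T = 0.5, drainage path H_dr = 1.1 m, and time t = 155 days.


Using cv = T * H_dr^2 / t
H_dr^2 = 1.1^2 = 1.21
cv = 0.5 * 1.21 / 155
cv = 0.0039 m^2/day


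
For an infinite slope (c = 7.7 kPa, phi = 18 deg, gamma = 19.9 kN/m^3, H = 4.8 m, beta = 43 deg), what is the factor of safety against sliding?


Using Fs = c / (gamma*H*sin(beta)*cos(beta)) + tan(phi)/tan(beta)
Cohesion contribution = 7.7 / (19.9*4.8*sin(43)*cos(43))
Cohesion contribution = 0.161616
Friction contribution = tan(18)/tan(43) = 0.348434
Fs = 0.161616 + 0.348434
Fs = 0.51


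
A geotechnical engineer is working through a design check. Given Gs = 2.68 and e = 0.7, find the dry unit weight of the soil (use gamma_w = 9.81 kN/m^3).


Using gamma_d = Gs * gamma_w / (1 + e)
gamma_d = 2.68 * 9.81 / (1 + 0.7)
gamma_d = 2.68 * 9.81 / 1.7
gamma_d = 15.465 kN/m^3


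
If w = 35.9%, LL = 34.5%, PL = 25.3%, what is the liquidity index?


Result: 1.152

Derivation:
First compute the plasticity index:
PI = LL - PL = 34.5 - 25.3 = 9.2
Then compute the liquidity index:
LI = (w - PL) / PI
LI = (35.9 - 25.3) / 9.2
LI = 1.152


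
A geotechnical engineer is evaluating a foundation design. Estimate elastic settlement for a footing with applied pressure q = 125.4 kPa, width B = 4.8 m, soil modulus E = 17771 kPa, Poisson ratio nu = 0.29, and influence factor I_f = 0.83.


Using Se = q * B * (1 - nu^2) * I_f / E
1 - nu^2 = 1 - 0.29^2 = 0.9159
Se = 125.4 * 4.8 * 0.9159 * 0.83 / 17771
Se = 0.025749 m
Convert to mm: Se = 0.025749 * 1000 = 25.749 mm


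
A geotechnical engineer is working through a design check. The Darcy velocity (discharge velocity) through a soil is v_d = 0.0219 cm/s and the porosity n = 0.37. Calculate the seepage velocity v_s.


Result: 0.05919 cm/s

Derivation:
Using v_s = v_d / n
v_s = 0.0219 / 0.37
v_s = 0.05919 cm/s


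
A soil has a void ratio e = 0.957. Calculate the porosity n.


Result: 0.489

Derivation:
Using the relation n = e / (1 + e)
n = 0.957 / (1 + 0.957)
n = 0.957 / 1.957
n = 0.489


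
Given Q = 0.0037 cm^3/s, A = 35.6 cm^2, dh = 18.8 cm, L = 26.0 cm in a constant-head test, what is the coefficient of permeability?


Compute hydraulic gradient:
i = dh / L = 18.8 / 26.0 = 0.723077
Then apply Darcy's law:
k = Q / (A * i)
k = 0.0037 / (35.6 * 0.723077)
k = 0.0037 / 25.7415
k = 0.000144 cm/s


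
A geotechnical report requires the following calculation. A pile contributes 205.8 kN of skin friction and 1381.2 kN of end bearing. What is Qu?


Using Qu = Qf + Qb
Qu = 205.8 + 1381.2
Qu = 1587.0 kN


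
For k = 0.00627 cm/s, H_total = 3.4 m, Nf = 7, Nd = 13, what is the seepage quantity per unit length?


Result: 0.0001148 m^3/s per m

Derivation:
Convert k to m/s for unit consistency with H:
k = 0.00627 cm/s = 0.00627 / 100 m/s = 6.27e-05 m/s
Using q = k * H * Nf / Nd
Nf / Nd = 7 / 13 = 0.5385
q = 6.27e-05 * 3.4 * 0.5385
q = 0.0001148 m^3/s per m


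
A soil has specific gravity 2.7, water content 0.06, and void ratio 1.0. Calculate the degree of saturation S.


Result: 0.162

Derivation:
Using S = Gs * w / e
S = 2.7 * 0.06 / 1.0
S = 0.162


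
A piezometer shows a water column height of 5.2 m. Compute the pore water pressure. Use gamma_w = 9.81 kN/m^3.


Result: 51.01 kPa

Derivation:
Using u = gamma_w * h_w
u = 9.81 * 5.2
u = 51.01 kPa


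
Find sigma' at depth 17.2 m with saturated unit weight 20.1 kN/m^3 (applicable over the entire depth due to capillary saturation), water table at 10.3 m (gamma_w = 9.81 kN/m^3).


Total stress = gamma_sat * depth
sigma = 20.1 * 17.2 = 345.72 kPa
Pore water pressure u = gamma_w * (depth - d_wt)
u = 9.81 * (17.2 - 10.3) = 67.689 kPa
Effective stress = sigma - u
sigma' = 345.72 - 67.689 = 278.03 kPa


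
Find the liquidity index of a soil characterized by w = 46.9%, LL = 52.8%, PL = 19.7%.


First compute the plasticity index:
PI = LL - PL = 52.8 - 19.7 = 33.1
Then compute the liquidity index:
LI = (w - PL) / PI
LI = (46.9 - 19.7) / 33.1
LI = 0.822


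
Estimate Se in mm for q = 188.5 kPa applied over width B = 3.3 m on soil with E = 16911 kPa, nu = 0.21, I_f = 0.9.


Result: 31.645 mm

Derivation:
Using Se = q * B * (1 - nu^2) * I_f / E
1 - nu^2 = 1 - 0.21^2 = 0.9559
Se = 188.5 * 3.3 * 0.9559 * 0.9 / 16911
Se = 0.031645 m
Convert to mm: Se = 0.031645 * 1000 = 31.645 mm


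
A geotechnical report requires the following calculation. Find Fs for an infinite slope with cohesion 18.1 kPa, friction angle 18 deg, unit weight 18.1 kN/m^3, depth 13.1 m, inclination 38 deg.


Using Fs = c / (gamma*H*sin(beta)*cos(beta)) + tan(phi)/tan(beta)
Cohesion contribution = 18.1 / (18.1*13.1*sin(38)*cos(38))
Cohesion contribution = 0.157346
Friction contribution = tan(18)/tan(38) = 0.415878
Fs = 0.157346 + 0.415878
Fs = 0.573


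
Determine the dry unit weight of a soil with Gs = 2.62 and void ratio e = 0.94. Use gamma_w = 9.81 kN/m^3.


Using gamma_d = Gs * gamma_w / (1 + e)
gamma_d = 2.62 * 9.81 / (1 + 0.94)
gamma_d = 2.62 * 9.81 / 1.94
gamma_d = 13.249 kN/m^3


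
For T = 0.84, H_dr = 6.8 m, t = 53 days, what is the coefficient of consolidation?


Using cv = T * H_dr^2 / t
H_dr^2 = 6.8^2 = 46.24
cv = 0.84 * 46.24 / 53
cv = 0.73286 m^2/day


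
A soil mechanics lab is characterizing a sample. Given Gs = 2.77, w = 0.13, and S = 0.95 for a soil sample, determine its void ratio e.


Using the relation e = Gs * w / S
e = 2.77 * 0.13 / 0.95
e = 0.3791


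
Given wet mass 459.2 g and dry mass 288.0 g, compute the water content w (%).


Using w = (m_wet - m_dry) / m_dry * 100
m_wet - m_dry = 459.2 - 288.0 = 171.2 g
w = 171.2 / 288.0 * 100
w = 59.44 %


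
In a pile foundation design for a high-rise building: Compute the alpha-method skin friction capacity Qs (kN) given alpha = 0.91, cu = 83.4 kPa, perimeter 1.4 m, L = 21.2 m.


Result: 2252.53 kN

Derivation:
Using Qs = alpha * cu * perimeter * L
Qs = 0.91 * 83.4 * 1.4 * 21.2
Qs = 2252.53 kN


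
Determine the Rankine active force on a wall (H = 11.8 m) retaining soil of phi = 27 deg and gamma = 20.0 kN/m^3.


Compute active earth pressure coefficient:
Ka = tan^2(45 - phi/2) = tan^2(31.5) = 0.375525
Compute active force:
Pa = 0.5 * Ka * gamma * H^2
Pa = 0.5 * 0.375525 * 20.0 * 11.8^2
Pa = 522.88 kN/m


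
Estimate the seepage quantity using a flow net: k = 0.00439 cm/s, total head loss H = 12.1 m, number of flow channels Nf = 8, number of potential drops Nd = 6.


Convert k to m/s for unit consistency with H:
k = 0.00439 cm/s = 0.00439 / 100 m/s = 4.39e-05 m/s
Using q = k * H * Nf / Nd
Nf / Nd = 8 / 6 = 1.3333
q = 4.39e-05 * 12.1 * 1.3333
q = 0.0007083 m^3/s per m


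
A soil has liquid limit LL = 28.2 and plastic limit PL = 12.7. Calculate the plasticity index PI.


Using PI = LL - PL
PI = 28.2 - 12.7
PI = 15.5


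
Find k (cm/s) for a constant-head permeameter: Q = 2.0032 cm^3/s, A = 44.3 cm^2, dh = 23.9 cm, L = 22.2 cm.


Compute hydraulic gradient:
i = dh / L = 23.9 / 22.2 = 1.07658
Then apply Darcy's law:
k = Q / (A * i)
k = 2.0032 / (44.3 * 1.07658)
k = 2.0032 / 47.6923
k = 0.042003 cm/s


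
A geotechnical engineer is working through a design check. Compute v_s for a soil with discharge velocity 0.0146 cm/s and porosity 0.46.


Using v_s = v_d / n
v_s = 0.0146 / 0.46
v_s = 0.03174 cm/s


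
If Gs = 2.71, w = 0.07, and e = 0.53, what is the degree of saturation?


Using S = Gs * w / e
S = 2.71 * 0.07 / 0.53
S = 0.3579


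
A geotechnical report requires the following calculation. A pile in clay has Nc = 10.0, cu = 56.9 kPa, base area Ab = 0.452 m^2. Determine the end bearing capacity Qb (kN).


Using Qb = Nc * cu * Ab
Qb = 10.0 * 56.9 * 0.452
Qb = 257.19 kN


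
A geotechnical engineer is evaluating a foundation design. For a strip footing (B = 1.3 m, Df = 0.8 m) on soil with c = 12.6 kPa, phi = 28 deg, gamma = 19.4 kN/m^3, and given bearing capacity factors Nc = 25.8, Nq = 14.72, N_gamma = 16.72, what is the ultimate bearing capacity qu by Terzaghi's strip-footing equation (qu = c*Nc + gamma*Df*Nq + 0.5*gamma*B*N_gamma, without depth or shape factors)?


Compute qu = c*Nc + gamma*Df*Nq + 0.5*gamma*B*N_gamma
Term 1: 12.6 * 25.8 = 325.08
Term 2: 19.4 * 0.8 * 14.72 = 228.4544
Term 3: 0.5 * 19.4 * 1.3 * 16.72 = 210.8392
qu = 325.08 + 228.4544 + 210.8392
qu = 764.37 kPa


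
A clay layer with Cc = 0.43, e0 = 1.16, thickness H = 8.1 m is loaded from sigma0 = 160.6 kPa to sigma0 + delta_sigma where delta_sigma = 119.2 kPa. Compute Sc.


Using Sc = Cc * H / (1 + e0) * log10((sigma0 + delta_sigma) / sigma0)
Stress ratio = (160.6 + 119.2) / 160.6 = 1.74222
log10(1.74222) = 0.241102
Cc * H / (1 + e0) = 0.43 * 8.1 / (1 + 1.16) = 1.6125
Sc = 1.6125 * 0.241102
Sc = 0.3888 m


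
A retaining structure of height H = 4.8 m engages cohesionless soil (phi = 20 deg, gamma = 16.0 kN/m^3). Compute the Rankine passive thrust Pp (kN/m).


Compute passive earth pressure coefficient:
Kp = tan^2(45 + phi/2) = tan^2(55.0) = 2.039607
Compute passive force:
Pp = 0.5 * Kp * gamma * H^2
Pp = 0.5 * 2.039607 * 16.0 * 4.8^2
Pp = 375.94 kN/m


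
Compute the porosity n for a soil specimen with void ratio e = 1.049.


Using the relation n = e / (1 + e)
n = 1.049 / (1 + 1.049)
n = 1.049 / 2.049
n = 0.512


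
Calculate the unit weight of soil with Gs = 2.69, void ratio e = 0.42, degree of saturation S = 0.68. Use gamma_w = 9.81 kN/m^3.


Using gamma = gamma_w * (Gs + S*e) / (1 + e)
Numerator: Gs + S*e = 2.69 + 0.68*0.42 = 2.9756
Denominator: 1 + e = 1 + 0.42 = 1.42
gamma = 9.81 * 2.9756 / 1.42
gamma = 20.557 kN/m^3


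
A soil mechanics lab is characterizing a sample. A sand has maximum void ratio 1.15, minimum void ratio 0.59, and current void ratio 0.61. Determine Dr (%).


Using Dr = (e_max - e) / (e_max - e_min) * 100
e_max - e = 1.15 - 0.61 = 0.54
e_max - e_min = 1.15 - 0.59 = 0.56
Dr = 0.54 / 0.56 * 100
Dr = 96.43 %


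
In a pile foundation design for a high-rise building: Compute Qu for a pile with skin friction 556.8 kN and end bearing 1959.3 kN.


Using Qu = Qf + Qb
Qu = 556.8 + 1959.3
Qu = 2516.1 kN


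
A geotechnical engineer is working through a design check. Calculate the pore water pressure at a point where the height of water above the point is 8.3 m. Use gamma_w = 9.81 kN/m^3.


Using u = gamma_w * h_w
u = 9.81 * 8.3
u = 81.42 kPa


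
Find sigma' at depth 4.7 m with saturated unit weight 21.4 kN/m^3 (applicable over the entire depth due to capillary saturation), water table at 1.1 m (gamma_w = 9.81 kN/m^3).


Total stress = gamma_sat * depth
sigma = 21.4 * 4.7 = 100.58 kPa
Pore water pressure u = gamma_w * (depth - d_wt)
u = 9.81 * (4.7 - 1.1) = 35.316 kPa
Effective stress = sigma - u
sigma' = 100.58 - 35.316 = 65.26 kPa


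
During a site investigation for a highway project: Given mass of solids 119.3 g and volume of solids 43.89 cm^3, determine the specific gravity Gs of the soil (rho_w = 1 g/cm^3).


Using Gs = m_s / (V_s * rho_w)
Since rho_w = 1 g/cm^3:
Gs = 119.3 / 43.89
Gs = 2.718


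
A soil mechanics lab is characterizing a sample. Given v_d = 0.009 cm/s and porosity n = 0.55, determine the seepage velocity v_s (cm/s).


Using v_s = v_d / n
v_s = 0.009 / 0.55
v_s = 0.01636 cm/s


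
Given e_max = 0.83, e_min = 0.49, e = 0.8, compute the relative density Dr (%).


Using Dr = (e_max - e) / (e_max - e_min) * 100
e_max - e = 0.83 - 0.8 = 0.03
e_max - e_min = 0.83 - 0.49 = 0.34
Dr = 0.03 / 0.34 * 100
Dr = 8.82 %
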